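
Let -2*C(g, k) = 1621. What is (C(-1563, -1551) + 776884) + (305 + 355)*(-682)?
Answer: 651907/2 ≈ 3.2595e+5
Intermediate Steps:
C(g, k) = -1621/2 (C(g, k) = -½*1621 = -1621/2)
(C(-1563, -1551) + 776884) + (305 + 355)*(-682) = (-1621/2 + 776884) + (305 + 355)*(-682) = 1552147/2 + 660*(-682) = 1552147/2 - 450120 = 651907/2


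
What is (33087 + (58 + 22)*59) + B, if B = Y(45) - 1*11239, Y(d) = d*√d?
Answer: 26568 + 135*√5 ≈ 26870.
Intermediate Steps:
Y(d) = d^(3/2)
B = -11239 + 135*√5 (B = 45^(3/2) - 1*11239 = 135*√5 - 11239 = -11239 + 135*√5 ≈ -10937.)
(33087 + (58 + 22)*59) + B = (33087 + (58 + 22)*59) + (-11239 + 135*√5) = (33087 + 80*59) + (-11239 + 135*√5) = (33087 + 4720) + (-11239 + 135*√5) = 37807 + (-11239 + 135*√5) = 26568 + 135*√5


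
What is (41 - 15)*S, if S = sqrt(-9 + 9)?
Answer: 0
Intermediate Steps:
S = 0 (S = sqrt(0) = 0)
(41 - 15)*S = (41 - 15)*0 = 26*0 = 0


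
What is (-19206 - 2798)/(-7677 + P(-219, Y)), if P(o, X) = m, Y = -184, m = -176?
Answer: 22004/7853 ≈ 2.8020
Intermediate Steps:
P(o, X) = -176
(-19206 - 2798)/(-7677 + P(-219, Y)) = (-19206 - 2798)/(-7677 - 176) = -22004/(-7853) = -22004*(-1/7853) = 22004/7853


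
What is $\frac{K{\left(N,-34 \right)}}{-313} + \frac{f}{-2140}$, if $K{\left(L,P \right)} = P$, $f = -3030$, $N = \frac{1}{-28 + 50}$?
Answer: $\frac{102115}{66982} \approx 1.5245$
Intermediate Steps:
$N = \frac{1}{22} \approx 0.045455$
$\frac{K{\left(N,-34 \right)}}{-313} + \frac{f}{-2140} = - \frac{34}{-313} - \frac{3030}{-2140} = \left(-34\right) \left(- \frac{1}{313}\right) - - \frac{303}{214} = \frac{34}{313} + \frac{303}{214} = \frac{102115}{66982}$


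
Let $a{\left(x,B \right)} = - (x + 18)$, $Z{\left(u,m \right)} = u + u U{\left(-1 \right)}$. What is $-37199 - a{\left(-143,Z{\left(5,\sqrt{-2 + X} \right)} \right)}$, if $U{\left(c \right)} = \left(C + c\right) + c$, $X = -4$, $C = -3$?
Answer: $-37324$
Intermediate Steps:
$U{\left(c \right)} = -3 + 2 c$ ($U{\left(c \right)} = \left(-3 + c\right) + c = -3 + 2 c$)
$Z{\left(u,m \right)} = - 4 u$ ($Z{\left(u,m \right)} = u + u \left(-3 + 2 \left(-1\right)\right) = u + u \left(-3 - 2\right) = u + u \left(-5\right) = u - 5 u = - 4 u$)
$a{\left(x,B \right)} = -18 - x$ ($a{\left(x,B \right)} = - (18 + x) = -18 - x$)
$-37199 - a{\left(-143,Z{\left(5,\sqrt{-2 + X} \right)} \right)} = -37199 - \left(-18 - -143\right) = -37199 - \left(-18 + 143\right) = -37199 - 125 = -37324$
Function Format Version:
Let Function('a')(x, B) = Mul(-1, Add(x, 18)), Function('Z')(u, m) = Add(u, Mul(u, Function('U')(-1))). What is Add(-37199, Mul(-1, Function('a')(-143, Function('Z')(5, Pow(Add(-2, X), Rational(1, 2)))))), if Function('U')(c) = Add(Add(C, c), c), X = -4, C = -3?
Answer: -37324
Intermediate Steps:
Function('U')(c) = Add(-3, Mul(2, c)) (Function('U')(c) = Add(Add(-3, c), c) = Add(-3, Mul(2, c)))
Function('Z')(u, m) = Mul(-4, u) (Function('Z')(u, m) = Add(u, Mul(u, Add(-3, Mul(2, -1)))) = Add(u, Mul(u, Add(-3, -2))) = Add(u, Mul(u, -5)) = Add(u, Mul(-5, u)) = Mul(-4, u))
Function('a')(x, B) = Add(-18, Mul(-1, x)) (Function('a')(x, B) = Mul(-1, Add(18, x)) = Add(-18, Mul(-1, x)))
Add(-37199, Mul(-1, Function('a')(-143, Function('Z')(5, Pow(Add(-2, X), Rational(1, 2)))))) = Add(-37199, Mul(-1, Add(-18, Mul(-1, -143)))) = Add(-37199, Mul(-1, Add(-18, 143))) = Add(-37199, Mul(-1, 125)) = Add(-37199, -125) = -37324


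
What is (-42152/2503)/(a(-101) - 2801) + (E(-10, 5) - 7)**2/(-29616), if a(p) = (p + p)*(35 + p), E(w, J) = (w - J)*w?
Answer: -540265466389/780650898288 ≈ -0.69207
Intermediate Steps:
E(w, J) = w*(w - J)
a(p) = 2*p*(35 + p) (a(p) = (2*p)*(35 + p) = 2*p*(35 + p))
(-42152/2503)/(a(-101) - 2801) + (E(-10, 5) - 7)**2/(-29616) = (-42152/2503)/(2*(-101)*(35 - 101) - 2801) + (-10*(-10 - 1*5) - 7)**2/(-29616) = (-42152*1/2503)/(2*(-101)*(-66) - 2801) + (-10*(-10 - 5) - 7)**2*(-1/29616) = -42152/(2503*(13332 - 2801)) + (-10*(-15) - 7)**2*(-1/29616) = -42152/2503/10531 + (150 - 7)**2*(-1/29616) = -42152/2503*1/10531 + 143**2*(-1/29616) = -42152/26359093 + 20449*(-1/29616) = -42152/26359093 - 20449/29616 = -540265466389/780650898288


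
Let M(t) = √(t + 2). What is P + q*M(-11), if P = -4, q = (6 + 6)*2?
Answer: -4 + 72*I ≈ -4.0 + 72.0*I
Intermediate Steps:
q = 24 (q = 12*2 = 24)
M(t) = √(2 + t)
P + q*M(-11) = -4 + 24*√(2 - 11) = -4 + 24*√(-9) = -4 + 24*(3*I) = -4 + 72*I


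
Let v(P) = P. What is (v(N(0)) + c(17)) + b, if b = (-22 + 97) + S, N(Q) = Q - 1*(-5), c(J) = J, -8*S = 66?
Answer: 355/4 ≈ 88.750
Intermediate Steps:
S = -33/4 (S = -⅛*66 = -33/4 ≈ -8.2500)
N(Q) = 5 + Q (N(Q) = Q + 5 = 5 + Q)
b = 267/4 (b = (-22 + 97) - 33/4 = 75 - 33/4 = 267/4 ≈ 66.750)
(v(N(0)) + c(17)) + b = ((5 + 0) + 17) + 267/4 = (5 + 17) + 267/4 = 22 + 267/4 = 355/4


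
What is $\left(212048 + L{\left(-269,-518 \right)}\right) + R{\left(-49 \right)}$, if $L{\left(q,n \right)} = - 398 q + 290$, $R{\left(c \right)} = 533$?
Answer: $319933$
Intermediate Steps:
$L{\left(q,n \right)} = 290 - 398 q$
$\left(212048 + L{\left(-269,-518 \right)}\right) + R{\left(-49 \right)} = \left(212048 + \left(290 - -107062\right)\right) + 533 = \left(212048 + \left(290 + 107062\right)\right) + 533 = \left(212048 + 107352\right) + 533 = 319400 + 533 = 319933$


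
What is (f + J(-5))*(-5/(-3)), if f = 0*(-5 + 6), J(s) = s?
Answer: -25/3 ≈ -8.3333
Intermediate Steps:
f = 0 (f = 0*1 = 0)
(f + J(-5))*(-5/(-3)) = (0 - 5)*(-5/(-3)) = -(-25)*(-1)/3 = -5*5/3 = -25/3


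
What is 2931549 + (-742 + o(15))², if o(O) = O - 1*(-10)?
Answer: 3445638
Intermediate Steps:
o(O) = 10 + O (o(O) = O + 10 = 10 + O)
2931549 + (-742 + o(15))² = 2931549 + (-742 + (10 + 15))² = 2931549 + (-742 + 25)² = 2931549 + (-717)² = 2931549 + 514089 = 3445638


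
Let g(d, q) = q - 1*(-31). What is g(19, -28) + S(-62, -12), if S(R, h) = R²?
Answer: 3847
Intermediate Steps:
g(d, q) = 31 + q (g(d, q) = q + 31 = 31 + q)
g(19, -28) + S(-62, -12) = (31 - 28) + (-62)² = 3 + 3844 = 3847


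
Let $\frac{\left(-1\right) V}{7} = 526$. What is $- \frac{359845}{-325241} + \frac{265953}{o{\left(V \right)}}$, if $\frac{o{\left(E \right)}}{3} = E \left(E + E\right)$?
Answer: $\frac{1397965644493}{1259809304824} \approx 1.1097$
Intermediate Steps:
$V = -3682$ ($V = \left(-7\right) 526 = -3682$)
$o{\left(E \right)} = 6 E^{2}$ ($o{\left(E \right)} = 3 E \left(E + E\right) = 3 E 2 E = 3 \cdot 2 E^{2} = 6 E^{2}$)
$- \frac{359845}{-325241} + \frac{265953}{o{\left(V \right)}} = - \frac{359845}{-325241} + \frac{265953}{6 \left(-3682\right)^{2}} = \left(-359845\right) \left(- \frac{1}{325241}\right) + \frac{265953}{6 \cdot 13557124} = \frac{359845}{325241} + \frac{265953}{81342744} = \frac{359845}{325241} + 265953 \cdot \frac{1}{81342744} = \frac{359845}{325241} + \frac{88651}{27114248} = \frac{1397965644493}{1259809304824}$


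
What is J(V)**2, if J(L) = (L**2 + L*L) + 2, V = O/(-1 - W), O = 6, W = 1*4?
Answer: 14884/625 ≈ 23.814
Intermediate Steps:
W = 4
V = -6/5 (V = 6/(-1 - 1*4) = 6/(-1 - 4) = 6/(-5) = 6*(-1/5) = -6/5 ≈ -1.2000)
J(L) = 2 + 2*L**2 (J(L) = (L**2 + L**2) + 2 = 2*L**2 + 2 = 2 + 2*L**2)
J(V)**2 = (2 + 2*(-6/5)**2)**2 = (2 + 2*(36/25))**2 = (2 + 72/25)**2 = (122/25)**2 = 14884/625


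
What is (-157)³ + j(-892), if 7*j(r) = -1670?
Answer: -27090921/7 ≈ -3.8701e+6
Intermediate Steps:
j(r) = -1670/7 (j(r) = (⅐)*(-1670) = -1670/7)
(-157)³ + j(-892) = (-157)³ - 1670/7 = -3869893 - 1670/7 = -27090921/7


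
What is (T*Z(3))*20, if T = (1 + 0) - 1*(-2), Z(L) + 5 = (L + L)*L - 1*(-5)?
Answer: 1080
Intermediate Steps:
Z(L) = 2*L² (Z(L) = -5 + ((L + L)*L - 1*(-5)) = -5 + ((2*L)*L + 5) = -5 + (2*L² + 5) = -5 + (5 + 2*L²) = 2*L²)
T = 3 (T = 1 + 2 = 3)
(T*Z(3))*20 = (3*(2*3²))*20 = (3*(2*9))*20 = (3*18)*20 = 54*20 = 1080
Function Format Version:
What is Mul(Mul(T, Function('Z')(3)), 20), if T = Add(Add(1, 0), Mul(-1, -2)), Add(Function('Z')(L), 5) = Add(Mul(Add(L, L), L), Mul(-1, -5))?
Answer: 1080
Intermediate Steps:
Function('Z')(L) = Mul(2, Pow(L, 2)) (Function('Z')(L) = Add(-5, Add(Mul(Add(L, L), L), Mul(-1, -5))) = Add(-5, Add(Mul(Mul(2, L), L), 5)) = Add(-5, Add(Mul(2, Pow(L, 2)), 5)) = Add(-5, Add(5, Mul(2, Pow(L, 2)))) = Mul(2, Pow(L, 2)))
T = 3 (T = Add(1, 2) = 3)
Mul(Mul(T, Function('Z')(3)), 20) = Mul(Mul(3, Mul(2, Pow(3, 2))), 20) = Mul(Mul(3, Mul(2, 9)), 20) = Mul(Mul(3, 18), 20) = Mul(54, 20) = 1080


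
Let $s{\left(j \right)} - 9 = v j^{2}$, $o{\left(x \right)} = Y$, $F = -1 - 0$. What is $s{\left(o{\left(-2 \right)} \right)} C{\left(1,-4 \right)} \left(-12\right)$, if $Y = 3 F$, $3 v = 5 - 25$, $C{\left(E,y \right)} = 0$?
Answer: $0$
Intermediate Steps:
$F = -1$ ($F = -1 + 0 = -1$)
$v = - \frac{20}{3}$ ($v = \frac{5 - 25}{3} = \frac{1}{3} \left(-20\right) = - \frac{20}{3} \approx -6.6667$)
$Y = -3$ ($Y = 3 \left(-1\right) = -3$)
$o{\left(x \right)} = -3$
$s{\left(j \right)} = 9 - \frac{20 j^{2}}{3}$
$s{\left(o{\left(-2 \right)} \right)} C{\left(1,-4 \right)} \left(-12\right) = \left(9 - \frac{20 \left(-3\right)^{2}}{3}\right) 0 \left(-12\right) = \left(9 - 60\right) 0 \left(-12\right) = \left(-51\right) 0 \left(-12\right) = 0 \left(-12\right) = 0$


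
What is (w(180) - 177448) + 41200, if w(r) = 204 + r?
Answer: -135864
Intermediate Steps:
(w(180) - 177448) + 41200 = ((204 + 180) - 177448) + 41200 = (384 - 177448) + 41200 = -177064 + 41200 = -135864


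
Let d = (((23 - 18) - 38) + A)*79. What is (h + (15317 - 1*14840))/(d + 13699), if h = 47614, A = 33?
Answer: 48091/13699 ≈ 3.5105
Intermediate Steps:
d = 0 (d = (((23 - 18) - 38) + 33)*79 = ((5 - 38) + 33)*79 = (-33 + 33)*79 = 0*79 = 0)
(h + (15317 - 1*14840))/(d + 13699) = (47614 + (15317 - 1*14840))/(0 + 13699) = (47614 + (15317 - 14840))/13699 = (47614 + 477)*(1/13699) = 48091*(1/13699) = 48091/13699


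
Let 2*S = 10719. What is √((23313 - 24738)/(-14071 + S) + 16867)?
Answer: √14183412313/917 ≈ 129.87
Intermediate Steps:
S = 10719/2 (S = (½)*10719 = 10719/2 ≈ 5359.5)
√((23313 - 24738)/(-14071 + S) + 16867) = √((23313 - 24738)/(-14071 + 10719/2) + 16867) = √(-1425/(-17423/2) + 16867) = √(-1425*(-2/17423) + 16867) = √(150/917 + 16867) = √(15467189/917) = √14183412313/917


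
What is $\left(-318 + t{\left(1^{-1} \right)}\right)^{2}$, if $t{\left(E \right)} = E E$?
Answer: $100489$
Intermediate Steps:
$t{\left(E \right)} = E^{2}$
$\left(-318 + t{\left(1^{-1} \right)}\right)^{2} = \left(-318 + \left(1^{-1}\right)^{2}\right)^{2} = \left(-318 + 1^{2}\right)^{2} = \left(-318 + 1\right)^{2} = \left(-317\right)^{2} = 100489$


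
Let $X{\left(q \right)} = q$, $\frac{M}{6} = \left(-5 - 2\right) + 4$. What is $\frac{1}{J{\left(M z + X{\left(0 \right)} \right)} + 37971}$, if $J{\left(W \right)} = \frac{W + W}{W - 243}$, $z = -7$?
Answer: $\frac{13}{493595} \approx 2.6337 \cdot 10^{-5}$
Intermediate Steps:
$M = -18$ ($M = 6 \left(\left(-5 - 2\right) + 4\right) = 6 \left(-7 + 4\right) = 6 \left(-3\right) = -18$)
$J{\left(W \right)} = \frac{2 W}{-243 + W}$
$\frac{1}{J{\left(M z + X{\left(0 \right)} \right)} + 37971} = \frac{1}{\frac{2 \left(\left(-18\right) \left(-7\right) + 0\right)}{-243 + \left(\left(-18\right) \left(-7\right) + 0\right)} + 37971} = \frac{1}{\frac{2 \left(126 + 0\right)}{-243 + \left(126 + 0\right)} + 37971} = \frac{1}{2 \cdot 126 \frac{1}{-243 + 126} + 37971} = \frac{1}{2 \cdot 126 \frac{1}{-117} + 37971} = \frac{1}{2 \cdot 126 \left(- \frac{1}{117}\right) + 37971} = \frac{1}{- \frac{28}{13} + 37971} = \frac{1}{\frac{493595}{13}} = \frac{13}{493595}$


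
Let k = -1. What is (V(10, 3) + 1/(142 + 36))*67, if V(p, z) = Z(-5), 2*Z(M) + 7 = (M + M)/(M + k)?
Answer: -95207/534 ≈ -178.29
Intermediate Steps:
Z(M) = -7/2 + M/(-1 + M) (Z(M) = -7/2 + ((M + M)/(M - 1))/2 = -7/2 + ((2*M)/(-1 + M))/2 = -7/2 + (2*M/(-1 + M))/2 = -7/2 + M/(-1 + M))
V(p, z) = -8/3 (V(p, z) = (7 - 5*(-5))/(2*(-1 - 5)) = (1/2)*(7 + 25)/(-6) = (1/2)*(-1/6)*32 = -8/3)
(V(10, 3) + 1/(142 + 36))*67 = (-8/3 + 1/(142 + 36))*67 = (-8/3 + 1/178)*67 = -1421/534*67 = -95207/534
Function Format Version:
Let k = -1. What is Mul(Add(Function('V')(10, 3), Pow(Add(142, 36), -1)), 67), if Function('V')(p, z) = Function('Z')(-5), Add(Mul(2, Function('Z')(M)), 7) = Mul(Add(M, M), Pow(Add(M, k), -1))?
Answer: Rational(-95207, 534) ≈ -178.29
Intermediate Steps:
Function('Z')(M) = Add(Rational(-7, 2), Mul(M, Pow(Add(-1, M), -1))) (Function('Z')(M) = Add(Rational(-7, 2), Mul(Rational(1, 2), Mul(Add(M, M), Pow(Add(M, -1), -1)))) = Add(Rational(-7, 2), Mul(Rational(1, 2), Mul(Mul(2, M), Pow(Add(-1, M), -1)))) = Add(Rational(-7, 2), Mul(Rational(1, 2), Mul(2, M, Pow(Add(-1, M), -1)))) = Add(Rational(-7, 2), Mul(M, Pow(Add(-1, M), -1))))
Function('V')(p, z) = Rational(-8, 3) (Function('V')(p, z) = Mul(Rational(1, 2), Pow(Add(-1, -5), -1), Add(7, Mul(-5, -5))) = Mul(Rational(1, 2), Pow(-6, -1), Add(7, 25)) = Mul(Rational(1, 2), Rational(-1, 6), 32) = Rational(-8, 3))
Mul(Add(Function('V')(10, 3), Pow(Add(142, 36), -1)), 67) = Mul(Add(Rational(-8, 3), Pow(Add(142, 36), -1)), 67) = Mul(Add(Rational(-8, 3), Pow(178, -1)), 67) = Mul(Add(Rational(-8, 3), Rational(1, 178)), 67) = Mul(Rational(-1421, 534), 67) = Rational(-95207, 534)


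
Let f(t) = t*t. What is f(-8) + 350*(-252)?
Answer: -88136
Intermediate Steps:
f(t) = t**2
f(-8) + 350*(-252) = (-8)**2 + 350*(-252) = 64 - 88200 = -88136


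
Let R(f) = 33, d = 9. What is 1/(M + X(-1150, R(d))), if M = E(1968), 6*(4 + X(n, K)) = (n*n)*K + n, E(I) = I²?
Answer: 3/33439735 ≈ 8.9714e-8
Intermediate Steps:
X(n, K) = -4 + n/6 + K*n²/6 (X(n, K) = -4 + ((n*n)*K + n)/6 = -4 + (n²*K + n)/6 = -4 + (K*n² + n)/6 = -4 + (n + K*n²)/6 = -4 + (n/6 + K*n²/6) = -4 + n/6 + K*n²/6)
M = 3873024 (M = 1968² = 3873024)
1/(M + X(-1150, R(d))) = 1/(3873024 + (-4 + (⅙)*(-1150) + (⅙)*33*(-1150)²)) = 1/(3873024 + (-4 - 575/3 + (⅙)*33*1322500)) = 1/(3873024 + (-4 - 575/3 + 7273750)) = 1/(3873024 + 21820663/3) = 1/(33439735/3) = 3/33439735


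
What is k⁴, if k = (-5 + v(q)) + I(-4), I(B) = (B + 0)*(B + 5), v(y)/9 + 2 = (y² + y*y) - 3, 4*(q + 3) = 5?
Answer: 6561/4096 ≈ 1.6018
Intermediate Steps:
q = -7/4 (q = -3 + (¼)*5 = -3 + 5/4 = -7/4 ≈ -1.7500)
v(y) = -45 + 18*y² (v(y) = -18 + 9*((y² + y*y) - 3) = -18 + 9*((y² + y²) - 3) = -18 + 9*(2*y² - 3) = -18 + 9*(-3 + 2*y²) = -18 + (-27 + 18*y²) = -45 + 18*y²)
I(B) = B*(5 + B)
k = 9/8 (k = (-5 + (-45 + 18*(-7/4)²)) - 4*(5 - 4) = (-5 + (-45 + 18*(49/16))) - 4*1 = (-5 + (-45 + 441/8)) - 4 = (-5 + 81/8) - 4 = 41/8 - 4 = 9/8 ≈ 1.1250)
k⁴ = (9/8)⁴ = 6561/4096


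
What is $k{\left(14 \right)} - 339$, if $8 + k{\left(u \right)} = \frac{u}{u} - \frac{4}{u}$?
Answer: $- \frac{2424}{7} \approx -346.29$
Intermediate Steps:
$k{\left(u \right)} = -7 - \frac{4}{u}$ ($k{\left(u \right)} = -8 - \left(\frac{4}{u} - \frac{u}{u}\right) = -8 + \left(1 - \frac{4}{u}\right) = -7 - \frac{4}{u}$)
$k{\left(14 \right)} - 339 = \left(-7 - \frac{4}{14}\right) - 339 = \left(-7 - \frac{2}{7}\right) - 339 = - \frac{51}{7} - 339 = - \frac{2424}{7}$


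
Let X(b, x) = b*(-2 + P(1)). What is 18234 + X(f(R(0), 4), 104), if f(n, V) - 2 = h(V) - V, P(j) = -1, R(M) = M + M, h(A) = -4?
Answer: 18252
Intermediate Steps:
R(M) = 2*M
f(n, V) = -2 - V (f(n, V) = 2 + (-4 - V) = -2 - V)
X(b, x) = -3*b (X(b, x) = b*(-2 - 1) = b*(-3) = -3*b)
18234 + X(f(R(0), 4), 104) = 18234 - 3*(-2 - 1*4) = 18234 - 3*(-2 - 4) = 18234 - 3*(-6) = 18234 + 18 = 18252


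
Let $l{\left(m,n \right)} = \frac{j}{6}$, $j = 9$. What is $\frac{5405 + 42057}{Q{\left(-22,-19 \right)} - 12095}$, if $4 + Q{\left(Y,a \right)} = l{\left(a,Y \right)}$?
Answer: $- \frac{94924}{24195} \approx -3.9233$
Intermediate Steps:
$l{\left(m,n \right)} = \frac{3}{2}$ ($l{\left(m,n \right)} = \frac{9}{6} = 9 \cdot \frac{1}{6} = \frac{3}{2}$)
$Q{\left(Y,a \right)} = - \frac{5}{2}$ ($Q{\left(Y,a \right)} = -4 + \frac{3}{2} = - \frac{5}{2}$)
$\frac{5405 + 42057}{Q{\left(-22,-19 \right)} - 12095} = \frac{5405 + 42057}{- \frac{5}{2} - 12095} = \frac{47462}{- \frac{24195}{2}} = 47462 \left(- \frac{2}{24195}\right) = - \frac{94924}{24195}$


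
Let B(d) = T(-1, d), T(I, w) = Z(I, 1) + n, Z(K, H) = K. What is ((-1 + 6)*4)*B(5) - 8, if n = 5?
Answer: 72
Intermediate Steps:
T(I, w) = 5 + I (T(I, w) = I + 5 = 5 + I)
B(d) = 4 (B(d) = 5 - 1 = 4)
((-1 + 6)*4)*B(5) - 8 = ((-1 + 6)*4)*4 - 8 = (5*4)*4 - 8 = 20*4 - 8 = 80 - 8 = 72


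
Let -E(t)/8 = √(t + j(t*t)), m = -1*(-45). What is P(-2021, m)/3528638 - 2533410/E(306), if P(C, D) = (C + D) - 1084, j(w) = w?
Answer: -1530/1764319 + 422235*√10438/41752 ≈ 1033.2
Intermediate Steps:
m = 45
P(C, D) = -1084 + C + D
E(t) = -8*√(t + t²) (E(t) = -8*√(t + t*t) = -8*√(t + t²))
P(-2021, m)/3528638 - 2533410/E(306) = (-1084 - 2021 + 45)/3528638 - 2533410*(-√34/(816*√(1 + 306))) = -3060*1/3528638 - 2533410*(-√10438/250512) = -1530/1764319 - 2533410*(-√10438/250512) = -1530/1764319 - (-422235)*√10438/41752 = -1530/1764319 + 422235*√10438/41752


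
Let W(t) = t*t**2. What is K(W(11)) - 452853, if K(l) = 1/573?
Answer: -259484768/573 ≈ -4.5285e+5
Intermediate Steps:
W(t) = t**3
K(l) = 1/573
K(W(11)) - 452853 = 1/573 - 452853 = -259484768/573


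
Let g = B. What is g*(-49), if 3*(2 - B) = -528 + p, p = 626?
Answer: 4508/3 ≈ 1502.7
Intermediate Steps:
B = -92/3 (B = 2 - (-528 + 626)/3 = 2 - ⅓*98 = 2 - 98/3 = -92/3 ≈ -30.667)
g = -92/3 ≈ -30.667
g*(-49) = -92/3*(-49) = 4508/3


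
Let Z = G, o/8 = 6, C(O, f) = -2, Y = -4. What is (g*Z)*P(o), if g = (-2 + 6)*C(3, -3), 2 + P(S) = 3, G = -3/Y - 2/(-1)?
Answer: -22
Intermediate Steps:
o = 48 (o = 8*6 = 48)
G = 11/4 (G = -3/(-4) - 2/(-1) = -3*(-1/4) - 2*(-1) = 3/4 + 2 = 11/4 ≈ 2.7500)
P(S) = 1 (P(S) = -2 + 3 = 1)
g = -8 (g = (-2 + 6)*(-2) = 4*(-2) = -8)
Z = 11/4 ≈ 2.7500
(g*Z)*P(o) = -8*11/4*1 = -22*1 = -22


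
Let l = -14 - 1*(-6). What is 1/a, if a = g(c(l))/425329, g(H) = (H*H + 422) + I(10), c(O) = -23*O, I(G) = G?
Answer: 425329/34288 ≈ 12.405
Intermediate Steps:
l = -8 (l = -14 + 6 = -8)
g(H) = 432 + H² (g(H) = (H*H + 422) + 10 = (H² + 422) + 10 = (422 + H²) + 10 = 432 + H²)
a = 34288/425329 (a = (432 + (-23*(-8))²)/425329 = (432 + 184²)*(1/425329) = (432 + 33856)*(1/425329) = 34288*(1/425329) = 34288/425329 ≈ 0.080615)
1/a = 1/(34288/425329) = 425329/34288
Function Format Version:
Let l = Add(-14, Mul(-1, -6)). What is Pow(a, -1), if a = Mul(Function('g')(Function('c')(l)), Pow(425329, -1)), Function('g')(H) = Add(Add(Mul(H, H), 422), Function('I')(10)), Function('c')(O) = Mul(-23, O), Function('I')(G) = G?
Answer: Rational(425329, 34288) ≈ 12.405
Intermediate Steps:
l = -8 (l = Add(-14, 6) = -8)
Function('g')(H) = Add(432, Pow(H, 2)) (Function('g')(H) = Add(Add(Mul(H, H), 422), 10) = Add(Add(Pow(H, 2), 422), 10) = Add(Add(422, Pow(H, 2)), 10) = Add(432, Pow(H, 2)))
a = Rational(34288, 425329) (a = Mul(Add(432, Pow(Mul(-23, -8), 2)), Pow(425329, -1)) = Mul(Add(432, Pow(184, 2)), Rational(1, 425329)) = Mul(Add(432, 33856), Rational(1, 425329)) = Mul(34288, Rational(1, 425329)) = Rational(34288, 425329) ≈ 0.080615)
Pow(a, -1) = Pow(Rational(34288, 425329), -1) = Rational(425329, 34288)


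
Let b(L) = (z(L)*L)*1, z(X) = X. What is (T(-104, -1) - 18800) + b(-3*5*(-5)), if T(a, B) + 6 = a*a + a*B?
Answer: -2261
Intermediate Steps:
T(a, B) = -6 + a² + B*a (T(a, B) = -6 + (a*a + a*B) = -6 + (a² + B*a) = -6 + a² + B*a)
b(L) = L² (b(L) = (L*L)*1 = L²*1 = L²)
(T(-104, -1) - 18800) + b(-3*5*(-5)) = ((-6 + (-104)² - 1*(-104)) - 18800) + (-3*5*(-5))² = ((-6 + 10816 + 104) - 18800) + (-15*(-5))² = (10914 - 18800) + 75² = -7886 + 5625 = -2261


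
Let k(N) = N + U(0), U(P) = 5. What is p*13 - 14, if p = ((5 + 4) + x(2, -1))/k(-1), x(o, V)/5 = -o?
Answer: -69/4 ≈ -17.250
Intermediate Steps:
x(o, V) = -5*o (x(o, V) = 5*(-o) = -5*o)
k(N) = 5 + N (k(N) = N + 5 = 5 + N)
p = -¼ (p = ((5 + 4) - 5*2)/(5 - 1) = (9 - 10)/4 = -1*¼ = -¼ ≈ -0.25000)
p*13 - 14 = -¼*13 - 14 = -13/4 - 14 = -69/4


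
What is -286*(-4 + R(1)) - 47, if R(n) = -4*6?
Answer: 7961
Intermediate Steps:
R(n) = -24
-286*(-4 + R(1)) - 47 = -286*(-4 - 24) - 47 = -286*(-28) - 47 = -143*(-56) - 47 = 8008 - 47 = 7961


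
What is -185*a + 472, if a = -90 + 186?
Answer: -17288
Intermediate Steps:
a = 96
-185*a + 472 = -185*96 + 472 = -17760 + 472 = -17288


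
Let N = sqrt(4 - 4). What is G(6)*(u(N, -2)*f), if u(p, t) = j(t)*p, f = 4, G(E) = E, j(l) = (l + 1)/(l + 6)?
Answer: 0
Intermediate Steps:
j(l) = (1 + l)/(6 + l)
N = 0 (N = sqrt(0) = 0)
u(p, t) = p*(1 + t)/(6 + t) (u(p, t) = ((1 + t)/(6 + t))*p = p*(1 + t)/(6 + t))
G(6)*(u(N, -2)*f) = 6*((0*(1 - 2)/(6 - 2))*4) = 6*((0*(-1)/4)*4) = 6*((0*(1/4)*(-1))*4) = 6*(0*4) = 6*0 = 0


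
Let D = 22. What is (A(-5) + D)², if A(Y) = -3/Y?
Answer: 12769/25 ≈ 510.76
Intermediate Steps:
(A(-5) + D)² = (-3/(-5) + 22)² = (-3*(-⅕) + 22)² = (⅗ + 22)² = (113/5)² = 12769/25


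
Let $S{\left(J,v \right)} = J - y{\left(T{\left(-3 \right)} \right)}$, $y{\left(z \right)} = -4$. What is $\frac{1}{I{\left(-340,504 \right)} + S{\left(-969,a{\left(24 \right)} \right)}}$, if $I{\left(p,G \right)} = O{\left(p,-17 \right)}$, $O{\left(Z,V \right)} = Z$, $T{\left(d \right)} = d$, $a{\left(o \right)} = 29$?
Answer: $- \frac{1}{1305} \approx -0.00076628$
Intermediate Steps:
$S{\left(J,v \right)} = 4 + J$ ($S{\left(J,v \right)} = J - -4 = J + 4 = 4 + J$)
$I{\left(p,G \right)} = p$
$\frac{1}{I{\left(-340,504 \right)} + S{\left(-969,a{\left(24 \right)} \right)}} = \frac{1}{-340 + \left(4 - 969\right)} = \frac{1}{-340 - 965} = \frac{1}{-1305} = - \frac{1}{1305}$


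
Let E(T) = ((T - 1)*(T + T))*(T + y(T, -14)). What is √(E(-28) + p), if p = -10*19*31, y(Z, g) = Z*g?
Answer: √585246 ≈ 765.01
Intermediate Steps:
E(T) = -26*T²*(-1 + T) (E(T) = ((T - 1)*(T + T))*(T + T*(-14)) = ((-1 + T)*(2*T))*(T - 14*T) = (2*T*(-1 + T))*(-13*T) = -26*T²*(-1 + T))
p = -5890 (p = -190*31 = -5890)
√(E(-28) + p) = √(26*(-28)²*(1 - 1*(-28)) - 5890) = √(26*784*(1 + 28) - 5890) = √(26*784*29 - 5890) = √(591136 - 5890) = √585246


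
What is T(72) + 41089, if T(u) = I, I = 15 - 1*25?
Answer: 41079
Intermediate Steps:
I = -10 (I = 15 - 25 = -10)
T(u) = -10
T(72) + 41089 = -10 + 41089 = 41079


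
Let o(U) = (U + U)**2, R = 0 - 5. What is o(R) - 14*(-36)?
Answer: 604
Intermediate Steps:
R = -5
o(U) = 4*U**2 (o(U) = (2*U)**2 = 4*U**2)
o(R) - 14*(-36) = 4*(-5)**2 - 14*(-36) = 4*25 + 504 = 100 + 504 = 604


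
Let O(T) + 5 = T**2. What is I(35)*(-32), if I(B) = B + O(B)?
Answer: -40160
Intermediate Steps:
O(T) = -5 + T**2
I(B) = -5 + B + B**2 (I(B) = B + (-5 + B**2) = -5 + B + B**2)
I(35)*(-32) = (-5 + 35 + 35**2)*(-32) = (-5 + 35 + 1225)*(-32) = 1255*(-32) = -40160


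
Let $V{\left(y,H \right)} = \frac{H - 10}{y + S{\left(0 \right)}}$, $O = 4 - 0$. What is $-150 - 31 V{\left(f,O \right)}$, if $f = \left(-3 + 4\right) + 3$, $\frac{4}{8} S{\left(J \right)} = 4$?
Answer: $- \frac{269}{2} \approx -134.5$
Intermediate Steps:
$S{\left(J \right)} = 8$ ($S{\left(J \right)} = 2 \cdot 4 = 8$)
$f = 4$ ($f = 1 + 3 = 4$)
$O = 4$ ($O = 4 + 0 = 4$)
$V{\left(y,H \right)} = \frac{-10 + H}{8 + y}$ ($V{\left(y,H \right)} = \frac{H - 10}{y + 8} = \frac{-10 + H}{8 + y}$)
$-150 - 31 V{\left(f,O \right)} = -150 - 31 \frac{-10 + 4}{8 + 4} = -150 - 31 \cdot \frac{1}{12} \left(-6\right) = -150 - - \frac{31}{2} = -150 + \frac{31}{2} = - \frac{269}{2}$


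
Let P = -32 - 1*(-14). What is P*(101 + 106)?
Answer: -3726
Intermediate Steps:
P = -18 (P = -32 + 14 = -18)
P*(101 + 106) = -18*(101 + 106) = -18*207 = -3726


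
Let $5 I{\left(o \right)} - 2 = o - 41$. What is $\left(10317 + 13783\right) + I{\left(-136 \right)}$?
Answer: $24065$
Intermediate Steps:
$I{\left(o \right)} = - \frac{39}{5} + \frac{o}{5}$ ($I{\left(o \right)} = \frac{2}{5} + \frac{o - 41}{5} = \frac{2}{5} + \frac{-41 + o}{5} = \frac{2}{5} + \left(- \frac{41}{5} + \frac{o}{5}\right) = - \frac{39}{5} + \frac{o}{5}$)
$\left(10317 + 13783\right) + I{\left(-136 \right)} = \left(10317 + 13783\right) + \left(- \frac{39}{5} + \frac{1}{5} \left(-136\right)\right) = 24100 - 35 = 24065$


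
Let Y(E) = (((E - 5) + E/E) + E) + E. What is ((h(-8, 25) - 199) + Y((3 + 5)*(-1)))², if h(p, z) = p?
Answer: 55225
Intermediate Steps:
Y(E) = -4 + 3*E (Y(E) = (((-5 + E) + 1) + E) + E = ((-4 + E) + E) + E = (-4 + 2*E) + E = -4 + 3*E)
((h(-8, 25) - 199) + Y((3 + 5)*(-1)))² = ((-8 - 199) + (-4 + 3*((3 + 5)*(-1))))² = (-207 + (-4 + 3*(8*(-1))))² = (-207 + (-4 + 3*(-8)))² = (-207 + (-4 - 24))² = (-207 - 28)² = (-235)² = 55225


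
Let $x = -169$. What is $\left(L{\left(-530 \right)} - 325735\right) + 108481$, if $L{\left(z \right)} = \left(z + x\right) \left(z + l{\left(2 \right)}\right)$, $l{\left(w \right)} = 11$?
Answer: $145527$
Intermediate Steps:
$L{\left(z \right)} = \left(-169 + z\right) \left(11 + z\right)$ ($L{\left(z \right)} = \left(z - 169\right) \left(z + 11\right) = \left(-169 + z\right) \left(11 + z\right)$)
$\left(L{\left(-530 \right)} - 325735\right) + 108481 = \left(\left(-1859 + \left(-530\right)^{2} - -83740\right) - 325735\right) + 108481 = \left(\left(-1859 + 280900 + 83740\right) - 325735\right) + 108481 = \left(362781 - 325735\right) + 108481 = 37046 + 108481 = 145527$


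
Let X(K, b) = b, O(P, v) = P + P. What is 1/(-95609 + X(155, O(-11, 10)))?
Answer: -1/95631 ≈ -1.0457e-5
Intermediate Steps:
O(P, v) = 2*P
1/(-95609 + X(155, O(-11, 10))) = 1/(-95609 + 2*(-11)) = 1/(-95609 - 22) = 1/(-95631) = -1/95631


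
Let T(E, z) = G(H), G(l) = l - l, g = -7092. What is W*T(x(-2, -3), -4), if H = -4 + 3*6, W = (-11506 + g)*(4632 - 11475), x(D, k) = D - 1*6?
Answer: 0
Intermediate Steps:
x(D, k) = -6 + D (x(D, k) = D - 6 = -6 + D)
W = 127266114 (W = (-11506 - 7092)*(4632 - 11475) = -18598*(-6843) = 127266114)
H = 14 (H = -4 + 18 = 14)
G(l) = 0
T(E, z) = 0
W*T(x(-2, -3), -4) = 127266114*0 = 0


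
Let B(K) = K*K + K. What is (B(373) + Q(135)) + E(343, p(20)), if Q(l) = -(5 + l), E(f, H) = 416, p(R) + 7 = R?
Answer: 139778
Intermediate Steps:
p(R) = -7 + R
B(K) = K + K² (B(K) = K² + K = K + K²)
Q(l) = -5 - l
(B(373) + Q(135)) + E(343, p(20)) = (373*(1 + 373) + (-5 - 1*135)) + 416 = (373*374 + (-5 - 135)) + 416 = (139502 - 140) + 416 = 139362 + 416 = 139778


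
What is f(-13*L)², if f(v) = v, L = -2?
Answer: 676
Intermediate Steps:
f(-13*L)² = (-13*(-2))² = 26² = 676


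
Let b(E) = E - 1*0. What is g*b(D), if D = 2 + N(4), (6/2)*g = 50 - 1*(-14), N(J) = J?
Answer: 128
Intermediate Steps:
g = 64/3 (g = (50 - 1*(-14))/3 = (50 + 14)/3 = (⅓)*64 = 64/3 ≈ 21.333)
D = 6 (D = 2 + 4 = 6)
b(E) = E (b(E) = E + 0 = E)
g*b(D) = (64/3)*6 = 128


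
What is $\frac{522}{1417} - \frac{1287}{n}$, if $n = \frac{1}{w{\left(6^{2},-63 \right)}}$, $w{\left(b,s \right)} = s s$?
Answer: $- \frac{7238181429}{1417} \approx -5.1081 \cdot 10^{6}$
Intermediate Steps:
$w{\left(b,s \right)} = s^{2}$
$n = \frac{1}{3969}$ ($n = \frac{1}{\left(-63\right)^{2}} = \frac{1}{3969} \approx 0.00025195$)
$\frac{522}{1417} - \frac{1287}{n} = \frac{522}{1417} - 1287 \frac{1}{\frac{1}{3969}} = 522 \cdot \frac{1}{1417} - 5108103 = \frac{522}{1417} - 5108103 = - \frac{7238181429}{1417}$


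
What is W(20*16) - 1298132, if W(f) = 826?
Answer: -1297306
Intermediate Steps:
W(20*16) - 1298132 = 826 - 1298132 = -1297306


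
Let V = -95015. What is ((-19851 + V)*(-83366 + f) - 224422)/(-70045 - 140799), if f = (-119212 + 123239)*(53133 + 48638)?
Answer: 11766541449247/52711 ≈ 2.2323e+8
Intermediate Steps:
f = 409831817 (f = 4027*101771 = 409831817)
((-19851 + V)*(-83366 + f) - 224422)/(-70045 - 140799) = ((-19851 - 95015)*(-83366 + 409831817) - 224422)/(-70045 - 140799) = (-114866*409748451 - 224422)/(-210844) = (-47066165572566 - 224422)*(-1/210844) = -47066165796988*(-1/210844) = 11766541449247/52711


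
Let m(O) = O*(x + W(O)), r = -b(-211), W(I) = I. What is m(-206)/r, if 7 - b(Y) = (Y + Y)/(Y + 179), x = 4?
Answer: 665792/99 ≈ 6725.2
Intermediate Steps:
b(Y) = 7 - 2*Y/(179 + Y) (b(Y) = 7 - (Y + Y)/(Y + 179) = 7 - 2*Y/(179 + Y))
r = 99/16 (r = -(1253 + 5*(-211))/(179 - 211) = -(1253 - 1055)/(-32) = -(-1)*198/32 = -1*(-99/16) = 99/16 ≈ 6.1875)
m(O) = O*(4 + O)
m(-206)/r = (-206*(4 - 206))/(99/16) = -206*(-202)*(16/99) = 41612*(16/99) = 665792/99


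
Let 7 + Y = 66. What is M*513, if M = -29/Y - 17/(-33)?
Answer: 7866/649 ≈ 12.120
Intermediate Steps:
Y = 59 (Y = -7 + 66 = 59)
M = 46/1947 (M = -29/59 - 17/(-33) = -29*1/59 - 17*(-1/33) = -29/59 + 17/33 = 46/1947 ≈ 0.023626)
M*513 = (46/1947)*513 = 7866/649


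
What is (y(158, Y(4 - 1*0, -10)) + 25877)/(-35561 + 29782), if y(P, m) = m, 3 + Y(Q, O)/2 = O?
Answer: -25851/5779 ≈ -4.4733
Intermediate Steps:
Y(Q, O) = -6 + 2*O
(y(158, Y(4 - 1*0, -10)) + 25877)/(-35561 + 29782) = ((-6 + 2*(-10)) + 25877)/(-35561 + 29782) = ((-6 - 20) + 25877)/(-5779) = (-26 + 25877)*(-1/5779) = 25851*(-1/5779) = -25851/5779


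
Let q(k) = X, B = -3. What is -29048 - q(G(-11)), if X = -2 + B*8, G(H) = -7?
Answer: -29022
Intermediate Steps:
X = -26 (X = -2 - 3*8 = -2 - 24 = -26)
q(k) = -26
-29048 - q(G(-11)) = -29048 - 1*(-26) = -29048 + 26 = -29022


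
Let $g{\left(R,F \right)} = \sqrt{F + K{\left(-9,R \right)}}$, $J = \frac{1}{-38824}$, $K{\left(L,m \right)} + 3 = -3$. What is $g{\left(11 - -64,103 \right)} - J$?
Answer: $\frac{1}{38824} + \sqrt{97} \approx 9.8489$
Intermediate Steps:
$K{\left(L,m \right)} = -6$ ($K{\left(L,m \right)} = -3 - 3 = -6$)
$J = - \frac{1}{38824} \approx -2.5757 \cdot 10^{-5}$
$g{\left(R,F \right)} = \sqrt{-6 + F}$ ($g{\left(R,F \right)} = \sqrt{F - 6} = \sqrt{-6 + F}$)
$g{\left(11 - -64,103 \right)} - J = \sqrt{-6 + 103} - - \frac{1}{38824} = \sqrt{97} + \frac{1}{38824} = \frac{1}{38824} + \sqrt{97}$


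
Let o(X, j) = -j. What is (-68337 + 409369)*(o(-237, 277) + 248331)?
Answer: 84594351728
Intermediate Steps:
(-68337 + 409369)*(o(-237, 277) + 248331) = (-68337 + 409369)*(-1*277 + 248331) = 341032*(-277 + 248331) = 341032*248054 = 84594351728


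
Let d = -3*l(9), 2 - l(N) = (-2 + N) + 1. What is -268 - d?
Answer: -286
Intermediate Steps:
l(N) = 3 - N (l(N) = 2 - ((-2 + N) + 1) = 2 - (-1 + N) = 2 + (1 - N) = 3 - N)
d = 18 (d = -3*(3 - 1*9) = -3*(3 - 9) = -3*(-6) = 18)
-268 - d = -268 - 1*18 = -268 - 18 = -286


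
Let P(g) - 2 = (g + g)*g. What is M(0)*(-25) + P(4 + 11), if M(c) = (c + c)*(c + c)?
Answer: 452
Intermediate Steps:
P(g) = 2 + 2*g² (P(g) = 2 + (g + g)*g = 2 + (2*g)*g = 2 + 2*g²)
M(c) = 4*c² (M(c) = (2*c)*(2*c) = 4*c²)
M(0)*(-25) + P(4 + 11) = (4*0²)*(-25) + (2 + 2*(4 + 11)²) = (4*0)*(-25) + (2 + 2*15²) = 0*(-25) + (2 + 2*225) = 0 + (2 + 450) = 0 + 452 = 452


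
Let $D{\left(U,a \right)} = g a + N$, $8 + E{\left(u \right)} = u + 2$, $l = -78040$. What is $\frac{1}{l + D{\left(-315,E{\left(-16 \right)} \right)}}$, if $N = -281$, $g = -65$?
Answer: $- \frac{1}{76891} \approx -1.3005 \cdot 10^{-5}$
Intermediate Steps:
$E{\left(u \right)} = -6 + u$ ($E{\left(u \right)} = -8 + \left(u + 2\right) = -8 + \left(2 + u\right) = -6 + u$)
$D{\left(U,a \right)} = -281 - 65 a$ ($D{\left(U,a \right)} = - 65 a - 281 = -281 - 65 a$)
$\frac{1}{l + D{\left(-315,E{\left(-16 \right)} \right)}} = \frac{1}{-78040 - \left(281 + 65 \left(-6 - 16\right)\right)} = \frac{1}{-78040 - -1149} = \frac{1}{-78040 + \left(-281 + 1430\right)} = \frac{1}{-78040 + 1149} = \frac{1}{-76891} = - \frac{1}{76891}$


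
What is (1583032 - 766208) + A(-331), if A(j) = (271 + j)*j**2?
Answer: -5756836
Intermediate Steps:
A(j) = j**2*(271 + j)
(1583032 - 766208) + A(-331) = (1583032 - 766208) + (-331)**2*(271 - 331) = 816824 + 109561*(-60) = 816824 - 6573660 = -5756836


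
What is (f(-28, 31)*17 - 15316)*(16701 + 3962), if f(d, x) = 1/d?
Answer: -8861637495/28 ≈ -3.1649e+8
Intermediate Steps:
(f(-28, 31)*17 - 15316)*(16701 + 3962) = (17/(-28) - 15316)*(16701 + 3962) = (-1/28*17 - 15316)*20663 = (-17/28 - 15316)*20663 = -428865/28*20663 = -8861637495/28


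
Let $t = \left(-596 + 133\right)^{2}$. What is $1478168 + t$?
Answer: $1692537$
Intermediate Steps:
$t = 214369$ ($t = \left(-463\right)^{2} = 214369$)
$1478168 + t = 1478168 + 214369 = 1692537$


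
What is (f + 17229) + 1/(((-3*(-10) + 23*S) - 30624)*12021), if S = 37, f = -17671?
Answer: -158032946527/357540603 ≈ -442.00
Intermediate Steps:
(f + 17229) + 1/(((-3*(-10) + 23*S) - 30624)*12021) = (-17671 + 17229) + 1/(((-3*(-10) + 23*37) - 30624)*12021) = -442 + (1/12021)/((30 + 851) - 30624) = -442 + (1/12021)/(881 - 30624) = -442 + (1/12021)/(-29743) = -442 - 1/29743*1/12021 = -442 - 1/357540603 = -158032946527/357540603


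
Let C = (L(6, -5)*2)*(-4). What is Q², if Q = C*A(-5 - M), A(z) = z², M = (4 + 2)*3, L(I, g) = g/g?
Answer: 17909824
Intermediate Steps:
L(I, g) = 1
M = 18 (M = 6*3 = 18)
C = -8 (C = (1*2)*(-4) = 2*(-4) = -8)
Q = -4232 (Q = -8*(-5 - 1*18)² = -8*(-5 - 18)² = -8*(-23)² = -8*529 = -4232)
Q² = (-4232)² = 17909824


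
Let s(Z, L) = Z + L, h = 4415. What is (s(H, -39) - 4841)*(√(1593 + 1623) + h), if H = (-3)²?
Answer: -21505465 - 19484*√201 ≈ -2.1782e+7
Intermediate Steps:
H = 9
s(Z, L) = L + Z
(s(H, -39) - 4841)*(√(1593 + 1623) + h) = ((-39 + 9) - 4841)*(√(1593 + 1623) + 4415) = (-30 - 4841)*(√3216 + 4415) = -4871*(4*√201 + 4415) = -4871*(4415 + 4*√201) = -21505465 - 19484*√201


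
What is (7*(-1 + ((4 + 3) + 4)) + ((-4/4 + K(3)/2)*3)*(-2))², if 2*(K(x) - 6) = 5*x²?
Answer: 361/4 ≈ 90.250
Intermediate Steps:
K(x) = 6 + 5*x²/2 (K(x) = 6 + (5*x²)/2 = 6 + 5*x²/2)
(7*(-1 + ((4 + 3) + 4)) + ((-4/4 + K(3)/2)*3)*(-2))² = (7*(-1 + ((4 + 3) + 4)) + ((-4/4 + (6 + (5/2)*3²)/2)*3)*(-2))² = (7*(-1 + (7 + 4)) + ((-4*¼ + (6 + (5/2)*9)*(½))*3)*(-2))² = (7*(-1 + 11) + ((-1 + (6 + 45/2)*(½))*3)*(-2))² = (7*10 + ((-1 + (57/2)*(½))*3)*(-2))² = (70 + ((-1 + 57/4)*3)*(-2))² = (70 + ((53/4)*3)*(-2))² = (70 + (159/4)*(-2))² = (70 - 159/2)² = (-19/2)² = 361/4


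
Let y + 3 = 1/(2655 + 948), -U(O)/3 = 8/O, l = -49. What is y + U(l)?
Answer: -443120/176547 ≈ -2.5099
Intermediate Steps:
U(O) = -24/O
y = -10808/3603 (y = -3 + 1/(2655 + 948) = -3 + 1/3603 = -10808/3603 ≈ -2.9997)
y + U(l) = -10808/3603 - 24/(-49) = -10808/3603 - 24*(-1/49) = -10808/3603 + 24/49 = -443120/176547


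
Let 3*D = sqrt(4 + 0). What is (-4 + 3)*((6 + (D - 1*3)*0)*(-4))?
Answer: 24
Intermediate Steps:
D = 2/3 (D = sqrt(4 + 0)/3 = sqrt(4)/3 = (1/3)*2 = 2/3 ≈ 0.66667)
(-4 + 3)*((6 + (D - 1*3)*0)*(-4)) = (-4 + 3)*((6 + (2/3 - 1*3)*0)*(-4)) = -(6 + (2/3 - 3)*0)*(-4) = -(6 - 7/3*0)*(-4) = -(6 + 0)*(-4) = -6*(-4) = -1*(-24) = 24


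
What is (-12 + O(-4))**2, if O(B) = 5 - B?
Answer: 9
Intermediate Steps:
(-12 + O(-4))**2 = (-12 + (5 - 1*(-4)))**2 = (-12 + (5 + 4))**2 = (-12 + 9)**2 = (-3)**2 = 9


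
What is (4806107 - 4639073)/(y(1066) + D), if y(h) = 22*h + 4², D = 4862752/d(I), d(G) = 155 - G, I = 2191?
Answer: 14170051/1788254 ≈ 7.9240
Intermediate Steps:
D = -1215688/509 (D = 4862752/(155 - 1*2191) = 4862752/(155 - 2191) = 4862752/(-2036) = 4862752*(-1/2036) = -1215688/509 ≈ -2388.4)
y(h) = 16 + 22*h (y(h) = 22*h + 16 = 16 + 22*h)
(4806107 - 4639073)/(y(1066) + D) = (4806107 - 4639073)/((16 + 22*1066) - 1215688/509) = 167034/((16 + 23452) - 1215688/509) = 167034/(23468 - 1215688/509) = 167034/(10729524/509) = 167034*(509/10729524) = 14170051/1788254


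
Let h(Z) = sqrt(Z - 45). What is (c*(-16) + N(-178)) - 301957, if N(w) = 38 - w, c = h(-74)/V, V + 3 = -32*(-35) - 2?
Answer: -301741 - 16*I*sqrt(119)/1115 ≈ -3.0174e+5 - 0.15654*I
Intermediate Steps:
h(Z) = sqrt(-45 + Z)
V = 1115 (V = -3 + (-32*(-35) - 2) = -3 + (1120 - 2) = -3 + 1118 = 1115)
c = I*sqrt(119)/1115 (c = sqrt(-45 - 74)/1115 = sqrt(-119)*(1/1115) = (I*sqrt(119))*(1/1115) = I*sqrt(119)/1115 ≈ 0.0097836*I)
(c*(-16) + N(-178)) - 301957 = ((I*sqrt(119)/1115)*(-16) + (38 - 1*(-178))) - 301957 = (-16*I*sqrt(119)/1115 + (38 + 178)) - 301957 = (-16*I*sqrt(119)/1115 + 216) - 301957 = (216 - 16*I*sqrt(119)/1115) - 301957 = -301741 - 16*I*sqrt(119)/1115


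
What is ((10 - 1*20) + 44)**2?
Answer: 1156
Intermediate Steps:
((10 - 1*20) + 44)**2 = ((10 - 20) + 44)**2 = (-10 + 44)**2 = 34**2 = 1156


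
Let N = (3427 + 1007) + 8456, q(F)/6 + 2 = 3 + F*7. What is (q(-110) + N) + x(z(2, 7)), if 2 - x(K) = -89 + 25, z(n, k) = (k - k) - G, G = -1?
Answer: 8342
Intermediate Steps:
z(n, k) = 1 (z(n, k) = (k - k) - 1*(-1) = 0 + 1 = 1)
q(F) = 6 + 42*F (q(F) = -12 + 6*(3 + F*7) = -12 + 6*(3 + 7*F) = -12 + (18 + 42*F) = 6 + 42*F)
N = 12890 (N = 4434 + 8456 = 12890)
x(K) = 66 (x(K) = 2 - (-89 + 25) = 2 - 1*(-64) = 2 + 64 = 66)
(q(-110) + N) + x(z(2, 7)) = ((6 + 42*(-110)) + 12890) + 66 = ((6 - 4620) + 12890) + 66 = (-4614 + 12890) + 66 = 8276 + 66 = 8342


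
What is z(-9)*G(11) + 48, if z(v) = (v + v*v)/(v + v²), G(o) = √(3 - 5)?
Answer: 48 + I*√2 ≈ 48.0 + 1.4142*I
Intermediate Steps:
G(o) = I*√2 (G(o) = √(-2) = I*√2)
z(v) = 1 (z(v) = (v + v²)/(v + v²) = 1)
z(-9)*G(11) + 48 = 1*(I*√2) + 48 = I*√2 + 48 = 48 + I*√2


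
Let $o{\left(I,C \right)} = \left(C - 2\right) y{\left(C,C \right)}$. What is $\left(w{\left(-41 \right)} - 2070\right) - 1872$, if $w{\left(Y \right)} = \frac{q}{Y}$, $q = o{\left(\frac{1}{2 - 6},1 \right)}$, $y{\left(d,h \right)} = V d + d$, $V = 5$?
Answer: $- \frac{161616}{41} \approx -3941.9$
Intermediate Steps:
$y{\left(d,h \right)} = 6 d$ ($y{\left(d,h \right)} = 5 d + d = 6 d$)
$o{\left(I,C \right)} = 6 C \left(-2 + C\right)$ ($o{\left(I,C \right)} = \left(C - 2\right) 6 C = \left(-2 + C\right) 6 C = 6 C \left(-2 + C\right)$)
$q = -6$ ($q = 6 \cdot 1 \left(-2 + 1\right) = 6 \cdot 1 \left(-1\right) = -6$)
$w{\left(Y \right)} = - \frac{6}{Y}$
$\left(w{\left(-41 \right)} - 2070\right) - 1872 = \left(- \frac{6}{-41} - 2070\right) - 1872 = \left(\left(-6\right) \left(- \frac{1}{41}\right) - 2070\right) - 1872 = \left(\frac{6}{41} - 2070\right) - 1872 = - \frac{84864}{41} - 1872 = - \frac{161616}{41}$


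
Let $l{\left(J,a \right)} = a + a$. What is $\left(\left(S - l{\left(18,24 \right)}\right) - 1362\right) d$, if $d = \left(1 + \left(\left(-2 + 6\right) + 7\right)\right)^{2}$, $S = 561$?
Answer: $-122256$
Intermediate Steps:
$l{\left(J,a \right)} = 2 a$
$d = 144$ ($d = \left(1 + \left(4 + 7\right)\right)^{2} = \left(1 + 11\right)^{2} = 12^{2} = 144$)
$\left(\left(S - l{\left(18,24 \right)}\right) - 1362\right) d = \left(\left(561 - 2 \cdot 24\right) - 1362\right) 144 = \left(\left(561 - 48\right) - 1362\right) 144 = \left(513 - 1362\right) 144 = \left(-849\right) 144 = -122256$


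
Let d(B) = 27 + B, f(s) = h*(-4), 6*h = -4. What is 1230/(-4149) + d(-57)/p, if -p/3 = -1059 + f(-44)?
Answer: -1340780/4382727 ≈ -0.30592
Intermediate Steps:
h = -⅔ (h = (⅙)*(-4) = -⅔ ≈ -0.66667)
f(s) = 8/3 (f(s) = -⅔*(-4) = 8/3)
p = 3169 (p = -3*(-1059 + 8/3) = -3*(-3169/3) = 3169)
1230/(-4149) + d(-57)/p = 1230/(-4149) + (27 - 57)/3169 = 1230*(-1/4149) - 30*1/3169 = -410/1383 - 30/3169 = -1340780/4382727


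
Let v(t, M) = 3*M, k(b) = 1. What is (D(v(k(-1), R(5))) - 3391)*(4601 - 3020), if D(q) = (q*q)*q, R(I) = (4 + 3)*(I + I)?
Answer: 14636279829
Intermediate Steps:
R(I) = 14*I (R(I) = 7*(2*I) = 14*I)
D(q) = q³ (D(q) = q²*q = q³)
(D(v(k(-1), R(5))) - 3391)*(4601 - 3020) = ((3*(14*5))³ - 3391)*(4601 - 3020) = ((3*70)³ - 3391)*1581 = (210³ - 3391)*1581 = (9261000 - 3391)*1581 = 9257609*1581 = 14636279829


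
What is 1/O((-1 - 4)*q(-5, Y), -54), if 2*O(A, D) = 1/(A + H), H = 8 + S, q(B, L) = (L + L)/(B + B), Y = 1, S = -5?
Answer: 8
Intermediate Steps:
q(B, L) = L/B (q(B, L) = (2*L)/((2*B)) = (2*L)*(1/(2*B)) = L/B)
H = 3 (H = 8 - 5 = 3)
O(A, D) = 1/(2*(3 + A)) (O(A, D) = 1/(2*(A + 3)) = 1/(2*(3 + A)))
1/O((-1 - 4)*q(-5, Y), -54) = 1/(1/(2*(3 + (-1 - 4)*(1/(-5))))) = 1/(1/(2*(3 - 5*(-1)/5))) = 1/(1/(2*(3 - 5*(-⅕)))) = 1/(1/(2*(3 + 1))) = 1/((½)/4) = 1/((½)*(¼)) = 1/(⅛) = 8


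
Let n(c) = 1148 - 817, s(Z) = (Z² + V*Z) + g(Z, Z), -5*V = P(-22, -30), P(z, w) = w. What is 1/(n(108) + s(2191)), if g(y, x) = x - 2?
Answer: 1/4816147 ≈ 2.0763e-7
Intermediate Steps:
V = 6 (V = -⅕*(-30) = 6)
g(y, x) = -2 + x
s(Z) = -2 + Z² + 7*Z (s(Z) = (Z² + 6*Z) + (-2 + Z) = -2 + Z² + 7*Z)
n(c) = 331
1/(n(108) + s(2191)) = 1/(331 + (-2 + 2191² + 7*2191)) = 1/(331 + (-2 + 4800481 + 15337)) = 1/(331 + 4815816) = 1/4816147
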